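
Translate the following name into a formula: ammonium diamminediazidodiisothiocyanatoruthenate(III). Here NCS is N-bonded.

NH4[Ru(N3)2(NCS)2(NH3)2]

Ligands: 2 isothiocyanato (NCS, -1), 2 azido (N3, -1), 2 ammine (NH3, neutral). Ligand charge sum = -4.
With Ru in oxidation state +3, the complex ion is [Ru...]^1−.
Charge balance with ammonium (+1) requires 1 complex ion per 1 ammonium.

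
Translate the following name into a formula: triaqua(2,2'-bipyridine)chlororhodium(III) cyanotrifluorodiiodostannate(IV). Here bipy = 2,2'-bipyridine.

[Rh(bipy)Cl(H2O)3][Sn(CN)F3I2]

Cation [Rh…]: ligand charges -1, Rh(III) ⇒ ion charge 2+.
Anion [Sn…]: ligand charges -6, Sn(IV) ⇒ ion charge 2−.
One 2+ cation balances one 2− anion.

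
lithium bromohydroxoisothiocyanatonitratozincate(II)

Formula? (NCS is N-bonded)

Li2[ZnBr(NCS)(NO3)(OH)]

Ligands: 1 isothiocyanato (NCS, -1), 1 hydroxo (OH, -1), 1 nitrato (NO3, -1), 1 bromo (Br, -1). Ligand charge sum = -4.
With Zn in oxidation state +2, the complex ion is [Zn...]^2−.
Charge balance with lithium (+1) requires 1 complex ion per 2 lithium.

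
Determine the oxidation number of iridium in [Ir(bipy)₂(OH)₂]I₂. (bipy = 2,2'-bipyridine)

+4

2 iodide outside the brackets (-1 each) → the complex ion is 2+.
Ligand charges: 2×bipy neutral; 2×OH = -2; sum -2.
Ir + (-2) = 2+ ⇒ Ir is +4.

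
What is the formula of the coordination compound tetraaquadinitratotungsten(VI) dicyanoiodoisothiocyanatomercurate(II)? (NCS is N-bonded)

Cation [W…]: ligand charges -2, W(VI) ⇒ ion charge 4+.
Anion [Hg…]: ligand charges -4, Hg(II) ⇒ ion charge 2−.
One 4+ cation requires 2 of the 2− anion.

[W(H2O)4(NO3)2][Hg(CN)2I(NCS)]2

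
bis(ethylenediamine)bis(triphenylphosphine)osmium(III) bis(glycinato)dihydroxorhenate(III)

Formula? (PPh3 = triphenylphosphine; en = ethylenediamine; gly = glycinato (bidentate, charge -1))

Cation [Os…]: ligand charges 0, Os(III) ⇒ ion charge 3+.
Anion [Re…]: ligand charges -4, Re(III) ⇒ ion charge 1−.
One 3+ cation requires 3 of the 1− anion.

[Os(en)2(PPh3)2][Re(gly)2(OH)2]3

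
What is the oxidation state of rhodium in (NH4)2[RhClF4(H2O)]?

+3

2 ammonium outside the brackets (+1 each) → the complex ion is 2−.
Ligand charges: 1×Cl = -1; 4×F = -4; 1×H2O neutral; sum -5.
Rh + (-5) = 2− ⇒ Rh is +3.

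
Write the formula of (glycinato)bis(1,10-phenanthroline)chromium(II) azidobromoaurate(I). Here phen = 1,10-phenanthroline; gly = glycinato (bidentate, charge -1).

Cation [Cr…]: ligand charges -1, Cr(II) ⇒ ion charge 1+.
Anion [Au…]: ligand charges -2, Au(I) ⇒ ion charge 1−.
One 1+ cation balances one 1− anion.

[Cr(gly)(phen)2][AuBr(N3)]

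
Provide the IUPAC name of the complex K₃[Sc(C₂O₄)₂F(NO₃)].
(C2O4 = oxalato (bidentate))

The 3 potassium counter-ions carry a total charge of +3, so each complex ion is 3−.
Ligand charges: 2×oxalato (-2 each), 1×fluoro (-1 each), 1×nitrato (-1 each); total -6. So Sc + (-6) = 3−, giving Sc = +3.
Ligands are named alphabetically: fluoro before nitrato before oxalato.
The complex ion is anionic, so scandium takes the -ate form scandate(III).

potassium fluoronitratodioxalatoscandate(III)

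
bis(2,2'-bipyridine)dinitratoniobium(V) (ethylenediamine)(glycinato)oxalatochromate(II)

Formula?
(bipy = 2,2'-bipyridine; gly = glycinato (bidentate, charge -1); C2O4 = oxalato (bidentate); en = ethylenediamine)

Cation [Nb…]: ligand charges -2, Nb(V) ⇒ ion charge 3+.
Anion [Cr…]: ligand charges -3, Cr(II) ⇒ ion charge 1−.

[Nb(bipy)2(NO3)2][Cr(C2O4)(en)(gly)]3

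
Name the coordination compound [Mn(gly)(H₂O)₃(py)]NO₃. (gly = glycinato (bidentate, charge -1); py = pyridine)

The 1 nitrate counter-ion carries a total charge of -1, so each complex ion is 1+.
Ligand charges: 1×glycinato (-1 each), 1×pyridine (neutral), 3×aqua (neutral); total -1. So Mn + (-1) = 1+, giving Mn = +2.
Ligands are named alphabetically: aqua before glycinato before pyridine.

triaqua(glycinato)(pyridine)manganese(II) nitrate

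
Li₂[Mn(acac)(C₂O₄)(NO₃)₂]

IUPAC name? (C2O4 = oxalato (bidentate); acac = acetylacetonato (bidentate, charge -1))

The 2 lithium counter-ions carry a total charge of +2, so each complex ion is 2−.
Ligand charges: 1×oxalato (-2 each), 2×nitrato (-1 each), 1×acetylacetonato (-1 each); total -5. So Mn + (-5) = 2−, giving Mn = +3.
The complex ion is anionic, so manganese takes the -ate form manganate(III).

lithium (acetylacetonato)dinitratooxalatomanganate(III)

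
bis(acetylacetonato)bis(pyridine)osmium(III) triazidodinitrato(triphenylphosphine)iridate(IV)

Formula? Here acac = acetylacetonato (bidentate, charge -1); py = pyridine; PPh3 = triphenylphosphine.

[Os(acac)2(py)2][Ir(N3)3(NO3)2(PPh3)]

Cation [Os…]: ligand charges -2, Os(III) ⇒ ion charge 1+.
Anion [Ir…]: ligand charges -5, Ir(IV) ⇒ ion charge 1−.
One 1+ cation balances one 1− anion.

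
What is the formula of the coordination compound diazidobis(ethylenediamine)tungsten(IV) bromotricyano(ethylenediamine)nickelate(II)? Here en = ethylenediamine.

[W(en)2(N3)2][NiBr(CN)3(en)]

Cation [W…]: ligand charges -2, W(IV) ⇒ ion charge 2+.
Anion [Ni…]: ligand charges -4, Ni(II) ⇒ ion charge 2−.
One 2+ cation balances one 2− anion.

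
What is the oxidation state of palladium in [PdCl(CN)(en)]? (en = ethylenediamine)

+2

No counter-ion: the bracketed complex is neutral.
Ligand charges: 1×en neutral; 1×CN = -1; 1×Cl = -1; sum -2.
Pd + (-2) = 0 ⇒ Pd is +2.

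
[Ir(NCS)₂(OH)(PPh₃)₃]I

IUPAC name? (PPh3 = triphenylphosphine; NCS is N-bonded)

The 1 iodide counter-ion carries a total charge of -1, so each complex ion is 1+.
Ligand charges: 3×triphenylphosphine (neutral), 1×hydroxo (-1 each), 2×isothiocyanato (-1 each); total -3. So Ir + (-3) = 1+, giving Ir = +4.
Ligands are named alphabetically: hydroxo before isothiocyanato before triphenylphosphine.

hydroxodiisothiocyanatotris(triphenylphosphine)iridium(IV) iodide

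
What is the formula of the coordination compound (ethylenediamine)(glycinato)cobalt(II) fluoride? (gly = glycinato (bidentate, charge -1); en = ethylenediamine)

[Co(en)(gly)]F

Ligands: 1 glycinato (gly, -1), 1 ethylenediamine (en, neutral). Ligand charge sum = -1.
Charge balance with fluoride (-1) requires 1 complex ion per 1 fluoride.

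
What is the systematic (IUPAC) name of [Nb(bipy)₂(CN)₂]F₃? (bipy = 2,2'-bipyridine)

The 3 fluoride counter-ions carry a total charge of -3, so each complex ion is 3+.
Ligand charges: 2×2,2'-bipyridine (neutral), 2×cyano (-1 each); total -2. So Nb + (-2) = 3+, giving Nb = +5.
Ligands are named alphabetically: bipyridine before cyano.

bis(2,2'-bipyridine)dicyanoniobium(V) fluoride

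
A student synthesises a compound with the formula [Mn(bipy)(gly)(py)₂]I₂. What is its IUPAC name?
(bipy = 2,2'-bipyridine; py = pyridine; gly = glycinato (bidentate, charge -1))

(2,2'-bipyridine)(glycinato)bis(pyridine)manganese(III) iodide

The 2 iodide counter-ions carry a total charge of -2, so each complex ion is 2+.
Ligand charges: 1×2,2'-bipyridine (neutral), 2×pyridine (neutral), 1×glycinato (-1 each); total -1. So Mn + (-1) = 2+, giving Mn = +3.
Ligands are named alphabetically: bipyridine before glycinato before pyridine.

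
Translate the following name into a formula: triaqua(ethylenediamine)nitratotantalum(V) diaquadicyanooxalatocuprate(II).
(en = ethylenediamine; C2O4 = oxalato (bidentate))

[Ta(en)(H2O)3(NO3)][Cu(C2O4)(CN)2(H2O)2]2

Cation [Ta…]: ligand charges -1, Ta(V) ⇒ ion charge 4+.
Anion [Cu…]: ligand charges -4, Cu(II) ⇒ ion charge 2−.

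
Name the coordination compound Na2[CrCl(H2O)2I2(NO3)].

sodium diaquachlorodiiodonitratochromate(II)

The 2 sodium counter-ions carry a total charge of +2, so each complex ion is 2−.
Ligand charges: 2×iodo (-1 each), 1×chloro (-1 each), 2×aqua (neutral), 1×nitrato (-1 each); total -4. So Cr + (-4) = 2−, giving Cr = +2.
Ligands are named alphabetically: aqua before chloro before iodo before nitrato.
The complex ion is anionic, so chromium takes the -ate form chromate(II).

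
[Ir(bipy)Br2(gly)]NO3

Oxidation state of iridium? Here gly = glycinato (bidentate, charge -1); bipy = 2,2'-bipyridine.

1 nitrate outside the brackets (-1 each) → the complex ion is 1+.
Ligand charges: 1×gly = -1; 1×bipy neutral; 2×Br = -2; sum -3.
Ir + (-3) = 1+ ⇒ Ir is +4.

+4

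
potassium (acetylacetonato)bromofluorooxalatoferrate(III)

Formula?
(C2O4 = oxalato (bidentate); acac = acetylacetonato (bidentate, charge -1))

Ligands: 1 oxalato (C2O4, -2), 1 fluoro (F, -1), 1 bromo (Br, -1), 1 acetylacetonato (acac, -1). Ligand charge sum = -5.
Charge balance with potassium (+1) requires 1 complex ion per 2 potassium.

K2[Fe(acac)Br(C2O4)F]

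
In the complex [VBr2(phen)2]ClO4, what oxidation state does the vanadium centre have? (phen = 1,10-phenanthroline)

1 perchlorate outside the brackets (-1 each) → the complex ion is 1+.
Ligand charges: 2×Br = -2; 2×phen neutral; sum -2.
V + (-2) = 1+ ⇒ V is +3.

+3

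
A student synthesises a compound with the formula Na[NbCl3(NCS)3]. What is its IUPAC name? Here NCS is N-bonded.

sodium trichlorotriisothiocyanatoniobate(V)

The 1 sodium counter-ion carries a total charge of +1, so each complex ion is 1−.
Ligand charges: 3×chloro (-1 each), 3×isothiocyanato (-1 each); total -6. So Nb + (-6) = 1−, giving Nb = +5.
Ligands are named alphabetically: chloro before isothiocyanato.
The complex ion is anionic, so niobium takes the -ate form niobate(V).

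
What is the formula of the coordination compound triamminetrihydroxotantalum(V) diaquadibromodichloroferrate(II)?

Cation [Ta…]: ligand charges -3, Ta(V) ⇒ ion charge 2+.
Anion [Fe…]: ligand charges -4, Fe(II) ⇒ ion charge 2−.
One 2+ cation balances one 2− anion.

[Ta(NH3)3(OH)3][FeBr2Cl2(H2O)2]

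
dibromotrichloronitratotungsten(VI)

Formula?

Ligands: 3 chloro (Cl, -1), 2 bromo (Br, -1), 1 nitrato (NO3, -1). Ligand charge sum = -6.
With W in oxidation state +6, the complex ion is [W...].

[WBr2Cl3(NO3)]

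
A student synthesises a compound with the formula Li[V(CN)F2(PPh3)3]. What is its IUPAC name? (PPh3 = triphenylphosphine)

lithium cyanodifluorotris(triphenylphosphine)vanadate(II)

The 1 lithium counter-ion carries a total charge of +1, so each complex ion is 1−.
Ligand charges: 2×fluoro (-1 each), 3×triphenylphosphine (neutral), 1×cyano (-1 each); total -3. So V + (-3) = 1−, giving V = +2.
The complex ion is anionic, so vanadium takes the -ate form vanadate(II).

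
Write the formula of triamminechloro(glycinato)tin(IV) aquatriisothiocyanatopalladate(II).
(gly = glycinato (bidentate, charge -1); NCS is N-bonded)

[SnCl(gly)(NH3)3][Pd(H2O)(NCS)3]2

Cation [Sn…]: ligand charges -2, Sn(IV) ⇒ ion charge 2+.
Anion [Pd…]: ligand charges -3, Pd(II) ⇒ ion charge 1−.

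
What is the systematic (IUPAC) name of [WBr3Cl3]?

There is no counter-ion, so the complex is neutral overall.
Ligand charges: 3×chloro (-1 each), 3×bromo (-1 each); total -6. So W + (-6) = 0, giving W = +6.
Ligands are named alphabetically: bromo before chloro.

tribromotrichlorotungsten(VI)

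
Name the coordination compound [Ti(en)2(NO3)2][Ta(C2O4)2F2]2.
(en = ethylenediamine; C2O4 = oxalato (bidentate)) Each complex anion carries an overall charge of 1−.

bis(ethylenediamine)dinitratotitanium(IV) difluorodioxalatotantalate(V)

The complex anion is given as 1−; its ligand charges sum to -6, so Ta = +5.
With 2 anions per cation, the cation must be 2×1 = 2+.
Cation: ligand charges sum to -2; for the ion to be 2+, Ti = +4.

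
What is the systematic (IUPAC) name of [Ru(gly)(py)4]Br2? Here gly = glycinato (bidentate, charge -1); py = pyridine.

(glycinato)tetrakis(pyridine)ruthenium(III) bromide

The 2 bromide counter-ions carry a total charge of -2, so each complex ion is 2+.
Ligand charges: 1×glycinato (-1 each), 4×pyridine (neutral); total -1. So Ru + (-1) = 2+, giving Ru = +3.
Ligands are named alphabetically: glycinato before pyridine.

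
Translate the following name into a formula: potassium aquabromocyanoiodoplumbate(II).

Ligands: 1 bromo (Br, -1), 1 cyano (CN, -1), 1 iodo (I, -1), 1 aqua (H2O, neutral). Ligand charge sum = -3.
Charge balance with potassium (+1) requires 1 complex ion per 1 potassium.

K[PbBr(CN)(H2O)I]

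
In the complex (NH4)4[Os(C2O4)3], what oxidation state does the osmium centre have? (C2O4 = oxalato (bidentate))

4 ammonium outside the brackets (+1 each) → the complex ion is 4−.
Ligand charges: 3×C2O4 = -6; sum -6.
Os + (-6) = 4− ⇒ Os is +2.

+2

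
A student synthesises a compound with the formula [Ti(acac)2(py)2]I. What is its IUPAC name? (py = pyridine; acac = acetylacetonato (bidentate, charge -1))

The 1 iodide counter-ion carries a total charge of -1, so each complex ion is 1+.
Ligand charges: 2×pyridine (neutral), 2×acetylacetonato (-1 each); total -2. So Ti + (-2) = 1+, giving Ti = +3.
Ligands are named alphabetically: acetylacetonato before pyridine.

bis(acetylacetonato)bis(pyridine)titanium(III) iodide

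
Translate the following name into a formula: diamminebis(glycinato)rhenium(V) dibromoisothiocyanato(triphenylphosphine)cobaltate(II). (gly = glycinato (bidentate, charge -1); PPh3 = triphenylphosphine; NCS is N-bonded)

[Re(gly)2(NH3)2][CoBr2(NCS)(PPh3)]3

Cation [Re…]: ligand charges -2, Re(V) ⇒ ion charge 3+.
Anion [Co…]: ligand charges -3, Co(II) ⇒ ion charge 1−.
One 3+ cation requires 3 of the 1− anion.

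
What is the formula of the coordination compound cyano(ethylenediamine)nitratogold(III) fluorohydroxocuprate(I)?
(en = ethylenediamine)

[Au(CN)(en)(NO3)][CuF(OH)]

Cation [Au…]: ligand charges -2, Au(III) ⇒ ion charge 1+.
Anion [Cu…]: ligand charges -2, Cu(I) ⇒ ion charge 1−.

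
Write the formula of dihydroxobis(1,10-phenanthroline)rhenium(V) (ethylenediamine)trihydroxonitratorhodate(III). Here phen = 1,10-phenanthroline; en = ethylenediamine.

[Re(OH)2(phen)2][Rh(en)(NO3)(OH)3]3

Cation [Re…]: ligand charges -2, Re(V) ⇒ ion charge 3+.
Anion [Rh…]: ligand charges -4, Rh(III) ⇒ ion charge 1−.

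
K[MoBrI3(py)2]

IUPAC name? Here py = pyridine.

The 1 potassium counter-ion carries a total charge of +1, so each complex ion is 1−.
Ligand charges: 2×pyridine (neutral), 3×iodo (-1 each), 1×bromo (-1 each); total -4. So Mo + (-4) = 1−, giving Mo = +3.
The complex ion is anionic, so molybdenum takes the -ate form molybdate(III).

potassium bromotriiodobis(pyridine)molybdate(III)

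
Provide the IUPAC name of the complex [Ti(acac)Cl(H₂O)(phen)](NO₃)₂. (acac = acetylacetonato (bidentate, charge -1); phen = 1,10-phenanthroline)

(acetylacetonato)aquachloro(1,10-phenanthroline)titanium(IV) nitrate

The 2 nitrate counter-ions carry a total charge of -2, so each complex ion is 2+.
Ligand charges: 1×acetylacetonato (-1 each), 1×aqua (neutral), 1×1,10-phenanthroline (neutral), 1×chloro (-1 each); total -2. So Ti + (-2) = 2+, giving Ti = +4.
Ligands are named alphabetically: acetylacetonato before aqua before chloro before phenanthroline.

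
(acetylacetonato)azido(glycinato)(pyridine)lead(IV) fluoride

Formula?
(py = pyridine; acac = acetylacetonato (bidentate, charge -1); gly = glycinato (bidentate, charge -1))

[Pb(acac)(gly)(N3)(py)]F

Ligands: 1 pyridine (py, neutral), 1 acetylacetonato (acac, -1), 1 azido (N3, -1), 1 glycinato (gly, -1). Ligand charge sum = -3.
Charge balance with fluoride (-1) requires 1 complex ion per 1 fluoride.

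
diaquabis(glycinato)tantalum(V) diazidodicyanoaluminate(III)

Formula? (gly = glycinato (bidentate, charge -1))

Cation [Ta…]: ligand charges -2, Ta(V) ⇒ ion charge 3+.
Anion [Al…]: ligand charges -4, Al(III) ⇒ ion charge 1−.

[Ta(gly)2(H2O)2][Al(CN)2(N3)2]3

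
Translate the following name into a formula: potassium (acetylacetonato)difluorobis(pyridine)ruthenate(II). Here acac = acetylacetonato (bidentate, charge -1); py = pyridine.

K[Ru(acac)F2(py)2]

Ligands: 2 fluoro (F, -1), 1 acetylacetonato (acac, -1), 2 pyridine (py, neutral). Ligand charge sum = -3.
Charge balance with potassium (+1) requires 1 complex ion per 1 potassium.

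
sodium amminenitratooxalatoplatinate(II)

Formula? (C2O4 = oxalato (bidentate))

Na[Pt(C2O4)(NH3)(NO3)]

Ligands: 1 ammine (NH3, neutral), 1 nitrato (NO3, -1), 1 oxalato (C2O4, -2). Ligand charge sum = -3.
Charge balance with sodium (+1) requires 1 complex ion per 1 sodium.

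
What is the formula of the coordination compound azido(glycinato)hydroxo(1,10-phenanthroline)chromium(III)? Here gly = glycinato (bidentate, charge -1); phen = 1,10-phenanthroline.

Ligands: 1 azido (N3, -1), 1 glycinato (gly, -1), 1 hydroxo (OH, -1), 1 1,10-phenanthroline (phen, neutral). Ligand charge sum = -3.
With Cr in oxidation state +3, the complex ion is [Cr...].

[Cr(gly)(N3)(OH)(phen)]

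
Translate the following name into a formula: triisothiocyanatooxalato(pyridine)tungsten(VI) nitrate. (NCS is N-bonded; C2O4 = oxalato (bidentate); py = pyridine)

Ligands: 3 isothiocyanato (NCS, -1), 1 oxalato (C2O4, -2), 1 pyridine (py, neutral). Ligand charge sum = -5.
With W in oxidation state +6, the complex ion is [W...]^1+.
Charge balance with nitrate (-1) requires 1 complex ion per 1 nitrate.

[W(C2O4)(NCS)3(py)]NO3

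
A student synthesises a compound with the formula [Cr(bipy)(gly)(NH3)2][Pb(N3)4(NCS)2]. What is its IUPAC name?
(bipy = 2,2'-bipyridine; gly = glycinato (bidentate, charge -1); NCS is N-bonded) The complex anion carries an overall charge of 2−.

diammine(2,2'-bipyridine)(glycinato)chromium(III) tetraazidodiisothiocyanatoplumbate(IV)

Both ions are complex: the cation is named first with the plain metal name, the anion second with the -ate form; each ion's ligands are alphabetised independently.
The complex anion is given as 2−; its ligand charges sum to -6, so Pb = +4.
A 1:1 salt means the cation carries the equal and opposite charge, 2+.
Cation: ligand charges sum to -1; for the ion to be 2+, Cr = +3.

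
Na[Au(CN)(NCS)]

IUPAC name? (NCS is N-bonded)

The 1 sodium counter-ion carries a total charge of +1, so each complex ion is 1−.
Ligand charges: 1×isothiocyanato (-1 each), 1×cyano (-1 each); total -2. So Au + (-2) = 1−, giving Au = +1.
Ligands are named alphabetically: cyano before isothiocyanato.
The complex ion is anionic, so gold takes the -ate form aurate(I).

sodium cyanoisothiocyanatoaurate(I)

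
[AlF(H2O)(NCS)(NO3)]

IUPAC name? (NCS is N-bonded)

aquafluoroisothiocyanatonitratoaluminium(III)

There is no counter-ion, so the complex is neutral overall.
Ligand charges: 1×fluoro (-1 each), 1×aqua (neutral), 1×nitrato (-1 each), 1×isothiocyanato (-1 each); total -3. So Al + (-3) = 0, giving Al = +3.
Ligands are named alphabetically: aqua before fluoro before isothiocyanato before nitrato.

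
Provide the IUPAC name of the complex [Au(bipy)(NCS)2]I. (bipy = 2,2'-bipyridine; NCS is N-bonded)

(2,2'-bipyridine)diisothiocyanatogold(III) iodide

The 1 iodide counter-ion carries a total charge of -1, so each complex ion is 1+.
Ligand charges: 1×2,2'-bipyridine (neutral), 2×isothiocyanato (-1 each); total -2. So Au + (-2) = 1+, giving Au = +3.
Ligands are named alphabetically: bipyridine before isothiocyanato.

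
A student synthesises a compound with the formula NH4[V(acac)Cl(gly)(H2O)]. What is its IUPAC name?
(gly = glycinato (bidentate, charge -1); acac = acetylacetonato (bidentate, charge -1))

The 1 ammonium counter-ion carries a total charge of +1, so each complex ion is 1−.
Ligand charges: 1×glycinato (-1 each), 1×chloro (-1 each), 1×aqua (neutral), 1×acetylacetonato (-1 each); total -3. So V + (-3) = 1−, giving V = +2.
The complex ion is anionic, so vanadium takes the -ate form vanadate(II).

ammonium (acetylacetonato)aquachloro(glycinato)vanadate(II)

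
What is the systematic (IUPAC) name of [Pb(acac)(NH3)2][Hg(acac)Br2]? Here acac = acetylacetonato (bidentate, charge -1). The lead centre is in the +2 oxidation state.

(acetylacetonato)diamminelead(II) (acetylacetonato)dibromomercurate(II)

Both ions are complex: the cation is named first with the plain metal name, the anion second with the -ate form; each ion's ligands are alphabetised independently.
Pb is given as +2; the cation's ligand charges sum to -1, so the complex cation is 1+.
A 1:1 salt means the anion carries the equal and opposite charge, 1−.
Anion: ligand charges sum to -3; for the ion to be 1−, Hg = +2.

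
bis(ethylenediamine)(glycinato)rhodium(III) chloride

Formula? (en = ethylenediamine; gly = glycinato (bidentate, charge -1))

[Rh(en)2(gly)]Cl2

Ligands: 2 ethylenediamine (en, neutral), 1 glycinato (gly, -1). Ligand charge sum = -1.
Charge balance with chloride (-1) requires 1 complex ion per 2 chloride.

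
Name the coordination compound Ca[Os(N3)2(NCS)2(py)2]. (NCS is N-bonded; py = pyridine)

The 1 calcium counter-ion carries a total charge of +2, so each complex ion is 2−.
Ligand charges: 2×isothiocyanato (-1 each), 2×azido (-1 each), 2×pyridine (neutral); total -4. So Os + (-4) = 2−, giving Os = +2.
Ligands are named alphabetically: azido before isothiocyanato before pyridine.
The complex ion is anionic, so osmium takes the -ate form osmate(II).

calcium diazidodiisothiocyanatobis(pyridine)osmate(II)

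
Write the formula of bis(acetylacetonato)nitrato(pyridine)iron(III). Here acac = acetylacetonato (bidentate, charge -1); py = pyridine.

[Fe(acac)2(NO3)(py)]

Ligands: 2 acetylacetonato (acac, -1), 1 nitrato (NO3, -1), 1 pyridine (py, neutral). Ligand charge sum = -3.
With Fe in oxidation state +3, the complex ion is [Fe...].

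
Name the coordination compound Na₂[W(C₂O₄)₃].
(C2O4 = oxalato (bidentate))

The 2 sodium counter-ions carry a total charge of +2, so each complex ion is 2−.
Ligand charges: 3×oxalato (-2 each); total -6. So W + (-6) = 2−, giving W = +4.
The complex ion is anionic, so tungsten takes the -ate form tungstate(IV).

sodium trioxalatotungstate(IV)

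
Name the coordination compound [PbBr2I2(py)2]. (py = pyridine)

dibromodiiodobis(pyridine)lead(IV)

There is no counter-ion, so the complex is neutral overall.
Ligand charges: 2×bromo (-1 each), 2×iodo (-1 each), 2×pyridine (neutral); total -4. So Pb + (-4) = 0, giving Pb = +4.
Ligands are named alphabetically: bromo before iodo before pyridine.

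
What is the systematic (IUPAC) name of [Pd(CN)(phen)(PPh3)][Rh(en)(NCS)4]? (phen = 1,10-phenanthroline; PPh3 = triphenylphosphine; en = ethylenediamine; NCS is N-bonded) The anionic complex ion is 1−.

cyano(1,10-phenanthroline)(triphenylphosphine)palladium(II) (ethylenediamine)tetraisothiocyanatorhodate(III)

The complex anion is given as 1−; its ligand charges sum to -4, so Rh = +3.
A 1:1 salt means the cation carries the equal and opposite charge, 1+.
Cation: ligand charges sum to -1; for the ion to be 1+, Pd = +2.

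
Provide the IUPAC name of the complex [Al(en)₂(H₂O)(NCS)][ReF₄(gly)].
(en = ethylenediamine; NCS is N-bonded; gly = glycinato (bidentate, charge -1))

Both ions are complex: the cation is named first with the plain metal name, the anion second with the -ate form; each ion's ligands are alphabetised independently.
Aluminium is always +3 in its complexes; the cation's ligand charges sum to -1, so the complex cation is 2+.
A 1:1 salt means the anion carries the equal and opposite charge, 2−.
Anion: ligand charges sum to -5; for the ion to be 2−, Re = +3.

aquabis(ethylenediamine)isothiocyanatoaluminium(III) tetrafluoro(glycinato)rhenate(III)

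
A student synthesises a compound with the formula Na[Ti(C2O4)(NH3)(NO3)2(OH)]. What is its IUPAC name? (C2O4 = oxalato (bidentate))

sodium amminehydroxodinitratooxalatotitanate(IV)

The 1 sodium counter-ion carries a total charge of +1, so each complex ion is 1−.
Ligand charges: 1×hydroxo (-1 each), 2×nitrato (-1 each), 1×oxalato (-2 each), 1×ammine (neutral); total -5. So Ti + (-5) = 1−, giving Ti = +4.
Ligands are named alphabetically: ammine before hydroxo before nitrato before oxalato.
The complex ion is anionic, so titanium takes the -ate form titanate(IV).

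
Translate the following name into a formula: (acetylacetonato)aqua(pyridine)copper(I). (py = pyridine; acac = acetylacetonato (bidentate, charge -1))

Ligands: 1 pyridine (py, neutral), 1 aqua (H2O, neutral), 1 acetylacetonato (acac, -1). Ligand charge sum = -1.
With Cu in oxidation state +1, the complex ion is [Cu...].

[Cu(acac)(H2O)(py)]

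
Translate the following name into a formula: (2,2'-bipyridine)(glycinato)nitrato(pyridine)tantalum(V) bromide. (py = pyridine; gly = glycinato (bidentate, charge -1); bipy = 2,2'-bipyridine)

Ligands: 1 pyridine (py, neutral), 1 glycinato (gly, -1), 1 2,2'-bipyridine (bipy, neutral), 1 nitrato (NO3, -1). Ligand charge sum = -2.
With Ta in oxidation state +5, the complex ion is [Ta...]^3+.
Charge balance with bromide (-1) requires 1 complex ion per 3 bromide.

[Ta(bipy)(gly)(NO3)(py)]Br3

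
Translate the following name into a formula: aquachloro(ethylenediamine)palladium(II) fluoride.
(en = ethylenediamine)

Ligands: 1 chloro (Cl, -1), 1 aqua (H2O, neutral), 1 ethylenediamine (en, neutral). Ligand charge sum = -1.
Charge balance with fluoride (-1) requires 1 complex ion per 1 fluoride.

[PdCl(en)(H2O)]F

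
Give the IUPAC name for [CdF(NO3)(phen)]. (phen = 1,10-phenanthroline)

There is no counter-ion, so the complex is neutral overall.
Ligand charges: 1×nitrato (-1 each), 1×fluoro (-1 each), 1×1,10-phenanthroline (neutral); total -2. So Cd + (-2) = 0, giving Cd = +2.
Ligands are named alphabetically: fluoro before nitrato before phenanthroline.

fluoronitrato(1,10-phenanthroline)cadmium(II)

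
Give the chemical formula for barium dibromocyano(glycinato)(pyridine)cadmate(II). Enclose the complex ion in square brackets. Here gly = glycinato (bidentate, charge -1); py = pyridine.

Ba[CdBr2(CN)(gly)(py)]

Ligands: 1 glycinato (gly, -1), 1 cyano (CN, -1), 2 bromo (Br, -1), 1 pyridine (py, neutral). Ligand charge sum = -4.
With Cd in oxidation state +2, the complex ion is [Cd...]^2−.
Charge balance with barium (+2) requires 1 complex ion per 1 barium.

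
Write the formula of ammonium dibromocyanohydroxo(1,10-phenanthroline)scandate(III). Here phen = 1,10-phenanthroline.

NH4[ScBr2(CN)(OH)(phen)]

Ligands: 1 hydroxo (OH, -1), 2 bromo (Br, -1), 1 1,10-phenanthroline (phen, neutral), 1 cyano (CN, -1). Ligand charge sum = -4.
Charge balance with ammonium (+1) requires 1 complex ion per 1 ammonium.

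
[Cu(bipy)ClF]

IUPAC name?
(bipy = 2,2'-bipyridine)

(2,2'-bipyridine)chlorofluorocopper(II)

There is no counter-ion, so the complex is neutral overall.
Ligand charges: 1×2,2'-bipyridine (neutral), 1×chloro (-1 each), 1×fluoro (-1 each); total -2. So Cu + (-2) = 0, giving Cu = +2.
Ligands are named alphabetically: bipyridine before chloro before fluoro.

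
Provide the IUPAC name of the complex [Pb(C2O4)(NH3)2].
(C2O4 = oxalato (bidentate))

There is no counter-ion, so the complex is neutral overall.
Ligand charges: 2×ammine (neutral), 1×oxalato (-2 each); total -2. So Pb + (-2) = 0, giving Pb = +2.
Ligands are named alphabetically: ammine before oxalato.

diammineoxalatolead(II)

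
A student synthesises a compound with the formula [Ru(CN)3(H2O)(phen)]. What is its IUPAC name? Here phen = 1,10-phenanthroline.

aquatricyano(1,10-phenanthroline)ruthenium(III)

There is no counter-ion, so the complex is neutral overall.
Ligand charges: 3×cyano (-1 each), 1×aqua (neutral), 1×1,10-phenanthroline (neutral); total -3. So Ru + (-3) = 0, giving Ru = +3.
Ligands are named alphabetically: aqua before cyano before phenanthroline.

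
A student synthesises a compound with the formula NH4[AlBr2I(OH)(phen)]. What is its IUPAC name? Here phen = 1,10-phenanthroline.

ammonium dibromohydroxoiodo(1,10-phenanthroline)aluminate(III)

The 1 ammonium counter-ion carries a total charge of +1, so each complex ion is 1−.
Ligand charges: 1×hydroxo (-1 each), 1×1,10-phenanthroline (neutral), 1×iodo (-1 each), 2×bromo (-1 each); total -4. So Al + (-4) = 1−, giving Al = +3.
Ligands are named alphabetically: bromo before hydroxo before iodo before phenanthroline.
The complex ion is anionic, so aluminium takes the -ate form aluminate(III).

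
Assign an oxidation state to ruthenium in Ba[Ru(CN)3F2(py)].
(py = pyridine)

1 barium outside the brackets (+2 each) → the complex ion is 2−.
Ligand charges: 1×py neutral; 3×CN = -3; 2×F = -2; sum -5.
Ru + (-5) = 2− ⇒ Ru is +3.

+3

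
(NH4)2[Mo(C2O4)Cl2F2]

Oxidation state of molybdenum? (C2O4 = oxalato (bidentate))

+4

2 ammonium outside the brackets (+1 each) → the complex ion is 2−.
Ligand charges: 2×Cl = -2; 2×F = -2; 1×C2O4 = -2; sum -6.
Mo + (-6) = 2− ⇒ Mo is +4.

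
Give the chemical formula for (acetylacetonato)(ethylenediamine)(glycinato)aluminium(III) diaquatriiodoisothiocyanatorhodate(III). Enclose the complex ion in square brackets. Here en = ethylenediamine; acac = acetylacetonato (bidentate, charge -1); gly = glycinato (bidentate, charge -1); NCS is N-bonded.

Cation [Al…]: ligand charges -2, Al(III) ⇒ ion charge 1+.
Anion [Rh…]: ligand charges -4, Rh(III) ⇒ ion charge 1−.

[Al(acac)(en)(gly)][Rh(H2O)2I3(NCS)]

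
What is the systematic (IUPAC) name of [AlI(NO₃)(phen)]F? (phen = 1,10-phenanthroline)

The 1 fluoride counter-ion carries a total charge of -1, so each complex ion is 1+.
Ligand charges: 1×1,10-phenanthroline (neutral), 1×iodo (-1 each), 1×nitrato (-1 each); total -2. So Al + (-2) = 1+, giving Al = +3.
Ligands are named alphabetically: iodo before nitrato before phenanthroline.

iodonitrato(1,10-phenanthroline)aluminium(III) fluoride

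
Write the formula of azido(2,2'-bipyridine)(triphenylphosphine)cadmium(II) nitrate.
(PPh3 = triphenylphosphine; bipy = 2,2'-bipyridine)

Ligands: 1 triphenylphosphine (PPh3, neutral), 1 2,2'-bipyridine (bipy, neutral), 1 azido (N3, -1). Ligand charge sum = -1.
With Cd in oxidation state +2, the complex ion is [Cd...]^1+.
Charge balance with nitrate (-1) requires 1 complex ion per 1 nitrate.

[Cd(bipy)(N3)(PPh3)]NO3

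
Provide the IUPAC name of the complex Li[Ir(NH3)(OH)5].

lithium amminepentahydroxoiridate(IV)

The 1 lithium counter-ion carries a total charge of +1, so each complex ion is 1−.
Ligand charges: 5×hydroxo (-1 each), 1×ammine (neutral); total -5. So Ir + (-5) = 1−, giving Ir = +4.
Ligands are named alphabetically: ammine before hydroxo.
The complex ion is anionic, so iridium takes the -ate form iridate(IV).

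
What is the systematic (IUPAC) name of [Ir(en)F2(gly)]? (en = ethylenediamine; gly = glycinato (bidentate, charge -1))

There is no counter-ion, so the complex is neutral overall.
Ligand charges: 1×ethylenediamine (neutral), 2×fluoro (-1 each), 1×glycinato (-1 each); total -3. So Ir + (-3) = 0, giving Ir = +3.
Ligands are named alphabetically: ethylenediamine before fluoro before glycinato.

(ethylenediamine)difluoro(glycinato)iridium(III)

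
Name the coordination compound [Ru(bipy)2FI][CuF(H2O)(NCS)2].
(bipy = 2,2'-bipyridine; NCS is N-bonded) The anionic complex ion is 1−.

bis(2,2'-bipyridine)fluoroiodoruthenium(III) aquafluorodiisothiocyanatocuprate(II)

Both ions are complex: the cation is named first with the plain metal name, the anion second with the -ate form; each ion's ligands are alphabetised independently.
The complex anion is given as 1−; its ligand charges sum to -3, so Cu = +2.
A 1:1 salt means the cation carries the equal and opposite charge, 1+.
Cation: ligand charges sum to -2; for the ion to be 1+, Ru = +3.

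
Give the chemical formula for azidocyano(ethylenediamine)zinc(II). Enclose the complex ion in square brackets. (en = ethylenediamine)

Ligands: 1 azido (N3, -1), 1 ethylenediamine (en, neutral), 1 cyano (CN, -1). Ligand charge sum = -2.
With Zn in oxidation state +2, the complex ion is [Zn...].

[Zn(CN)(en)(N3)]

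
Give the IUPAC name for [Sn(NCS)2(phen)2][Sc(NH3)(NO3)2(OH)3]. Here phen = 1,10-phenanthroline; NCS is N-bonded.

diisothiocyanatobis(1,10-phenanthroline)tin(IV) amminetrihydroxodinitratoscandate(III)

Scandium is always +3 in its complexes; the anion's ligand charges sum to -5, so the complex anion is 2−.
A 1:1 salt means the cation carries the equal and opposite charge, 2+.
Cation: ligand charges sum to -2; for the ion to be 2+, Sn = +4.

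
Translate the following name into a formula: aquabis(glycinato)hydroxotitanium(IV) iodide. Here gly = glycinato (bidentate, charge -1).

Ligands: 2 glycinato (gly, -1), 1 hydroxo (OH, -1), 1 aqua (H2O, neutral). Ligand charge sum = -3.
Charge balance with iodide (-1) requires 1 complex ion per 1 iodide.

[Ti(gly)2(H2O)(OH)]I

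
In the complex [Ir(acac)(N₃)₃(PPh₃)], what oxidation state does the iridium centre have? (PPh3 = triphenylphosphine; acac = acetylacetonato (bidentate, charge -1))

+4

No counter-ion: the bracketed complex is neutral.
Ligand charges: 3×N3 = -3; 1×PPh3 neutral; 1×acac = -1; sum -4.
Ir + (-4) = 0 ⇒ Ir is +4.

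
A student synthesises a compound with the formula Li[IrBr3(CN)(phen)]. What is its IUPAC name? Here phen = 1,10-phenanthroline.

The 1 lithium counter-ion carries a total charge of +1, so each complex ion is 1−.
Ligand charges: 3×bromo (-1 each), 1×1,10-phenanthroline (neutral), 1×cyano (-1 each); total -4. So Ir + (-4) = 1−, giving Ir = +3.
The complex ion is anionic, so iridium takes the -ate form iridate(III).

lithium tribromocyano(1,10-phenanthroline)iridate(III)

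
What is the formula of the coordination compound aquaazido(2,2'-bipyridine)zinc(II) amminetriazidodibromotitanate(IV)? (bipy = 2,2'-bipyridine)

[Zn(bipy)(H2O)(N3)][TiBr2(N3)3(NH3)]

Cation [Zn…]: ligand charges -1, Zn(II) ⇒ ion charge 1+.
Anion [Ti…]: ligand charges -5, Ti(IV) ⇒ ion charge 1−.
One 1+ cation balances one 1− anion.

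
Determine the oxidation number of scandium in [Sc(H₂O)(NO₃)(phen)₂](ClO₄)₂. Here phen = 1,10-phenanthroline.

+3

2 perchlorate outside the brackets (-1 each) → the complex ion is 2+.
Ligand charges: 1×NO3 = -1; 1×H2O neutral; 2×phen neutral; sum -1.
Sc + (-1) = 2+ ⇒ Sc is +3.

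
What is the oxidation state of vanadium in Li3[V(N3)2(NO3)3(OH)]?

+3

3 lithium outside the brackets (+1 each) → the complex ion is 3−.
Ligand charges: 1×OH = -1; 3×NO3 = -3; 2×N3 = -2; sum -6.
V + (-6) = 3− ⇒ V is +3.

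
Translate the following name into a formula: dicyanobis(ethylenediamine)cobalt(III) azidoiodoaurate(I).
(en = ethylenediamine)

Cation [Co…]: ligand charges -2, Co(III) ⇒ ion charge 1+.
Anion [Au…]: ligand charges -2, Au(I) ⇒ ion charge 1−.
One 1+ cation balances one 1− anion.

[Co(CN)2(en)2][AuI(N3)]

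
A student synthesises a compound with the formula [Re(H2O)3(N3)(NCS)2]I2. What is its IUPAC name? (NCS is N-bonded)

triaquaazidodiisothiocyanatorhenium(V) iodide

The 2 iodide counter-ions carry a total charge of -2, so each complex ion is 2+.
Ligand charges: 1×azido (-1 each), 2×isothiocyanato (-1 each), 3×aqua (neutral); total -3. So Re + (-3) = 2+, giving Re = +5.
Ligands are named alphabetically: aqua before azido before isothiocyanato.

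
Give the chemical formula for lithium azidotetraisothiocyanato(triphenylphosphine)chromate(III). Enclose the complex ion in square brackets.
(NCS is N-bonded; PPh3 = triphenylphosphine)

Li2[Cr(N3)(NCS)4(PPh3)]

Ligands: 4 isothiocyanato (NCS, -1), 1 azido (N3, -1), 1 triphenylphosphine (PPh3, neutral). Ligand charge sum = -5.
With Cr in oxidation state +3, the complex ion is [Cr...]^2−.
Charge balance with lithium (+1) requires 1 complex ion per 2 lithium.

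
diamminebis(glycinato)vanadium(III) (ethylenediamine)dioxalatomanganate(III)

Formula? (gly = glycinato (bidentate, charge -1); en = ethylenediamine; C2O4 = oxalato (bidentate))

[V(gly)2(NH3)2][Mn(C2O4)2(en)]

Cation [V…]: ligand charges -2, V(III) ⇒ ion charge 1+.
Anion [Mn…]: ligand charges -4, Mn(III) ⇒ ion charge 1−.
One 1+ cation balances one 1− anion.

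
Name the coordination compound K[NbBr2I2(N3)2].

The 1 potassium counter-ion carries a total charge of +1, so each complex ion is 1−.
Ligand charges: 2×iodo (-1 each), 2×azido (-1 each), 2×bromo (-1 each); total -6. So Nb + (-6) = 1−, giving Nb = +5.
Ligands are named alphabetically: azido before bromo before iodo.
The complex ion is anionic, so niobium takes the -ate form niobate(V).

potassium diazidodibromodiiodoniobate(V)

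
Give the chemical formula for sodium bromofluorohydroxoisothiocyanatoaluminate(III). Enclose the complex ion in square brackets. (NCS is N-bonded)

Na[AlBrF(NCS)(OH)]

Ligands: 1 hydroxo (OH, -1), 1 bromo (Br, -1), 1 fluoro (F, -1), 1 isothiocyanato (NCS, -1). Ligand charge sum = -4.
With Al in oxidation state +3, the complex ion is [Al...]^1−.
Charge balance with sodium (+1) requires 1 complex ion per 1 sodium.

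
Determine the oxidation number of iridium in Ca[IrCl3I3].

1 calcium outside the brackets (+2 each) → the complex ion is 2−.
Ligand charges: 3×I = -3; 3×Cl = -3; sum -6.
Ir + (-6) = 2− ⇒ Ir is +4.

+4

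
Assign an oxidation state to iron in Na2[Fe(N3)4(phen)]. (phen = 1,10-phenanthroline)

+2

2 sodium outside the brackets (+1 each) → the complex ion is 2−.
Ligand charges: 1×phen neutral; 4×N3 = -4; sum -4.
Fe + (-4) = 2− ⇒ Fe is +2.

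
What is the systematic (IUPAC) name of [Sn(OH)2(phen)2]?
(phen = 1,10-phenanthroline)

dihydroxobis(1,10-phenanthroline)tin(II)

There is no counter-ion, so the complex is neutral overall.
Ligand charges: 2×1,10-phenanthroline (neutral), 2×hydroxo (-1 each); total -2. So Sn + (-2) = 0, giving Sn = +2.
Ligands are named alphabetically: hydroxo before phenanthroline.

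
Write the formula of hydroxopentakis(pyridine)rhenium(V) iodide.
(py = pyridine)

[Re(OH)(py)5]I4

Ligands: 1 hydroxo (OH, -1), 5 pyridine (py, neutral). Ligand charge sum = -1.
With Re in oxidation state +5, the complex ion is [Re...]^4+.
Charge balance with iodide (-1) requires 1 complex ion per 4 iodide.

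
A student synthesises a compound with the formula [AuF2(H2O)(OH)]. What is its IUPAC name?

There is no counter-ion, so the complex is neutral overall.
Ligand charges: 1×hydroxo (-1 each), 1×aqua (neutral), 2×fluoro (-1 each); total -3. So Au + (-3) = 0, giving Au = +3.
Ligands are named alphabetically: aqua before fluoro before hydroxo.

aquadifluorohydroxogold(III)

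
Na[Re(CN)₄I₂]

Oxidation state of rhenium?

1 sodium outside the brackets (+1 each) → the complex ion is 1−.
Ligand charges: 2×I = -2; 4×CN = -4; sum -6.
Re + (-6) = 1− ⇒ Re is +5.

+5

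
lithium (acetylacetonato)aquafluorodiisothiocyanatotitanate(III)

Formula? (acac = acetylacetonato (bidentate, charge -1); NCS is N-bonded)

Li[Ti(acac)F(H2O)(NCS)2]

Ligands: 1 fluoro (F, -1), 1 acetylacetonato (acac, -1), 1 aqua (H2O, neutral), 2 isothiocyanato (NCS, -1). Ligand charge sum = -4.
Charge balance with lithium (+1) requires 1 complex ion per 1 lithium.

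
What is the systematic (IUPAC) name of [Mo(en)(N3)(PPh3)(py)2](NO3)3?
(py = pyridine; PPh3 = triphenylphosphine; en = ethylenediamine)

azido(ethylenediamine)bis(pyridine)(triphenylphosphine)molybdenum(IV) nitrate

The 3 nitrate counter-ions carry a total charge of -3, so each complex ion is 3+.
Ligand charges: 2×pyridine (neutral), 1×triphenylphosphine (neutral), 1×azido (-1 each), 1×ethylenediamine (neutral); total -1. So Mo + (-1) = 3+, giving Mo = +4.
Ligands are named alphabetically: azido before ethylenediamine before pyridine before triphenylphosphine.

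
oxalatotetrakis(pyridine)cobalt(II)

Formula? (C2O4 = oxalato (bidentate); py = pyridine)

[Co(C2O4)(py)4]

Ligands: 1 oxalato (C2O4, -2), 4 pyridine (py, neutral). Ligand charge sum = -2.
With Co in oxidation state +2, the complex ion is [Co...].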